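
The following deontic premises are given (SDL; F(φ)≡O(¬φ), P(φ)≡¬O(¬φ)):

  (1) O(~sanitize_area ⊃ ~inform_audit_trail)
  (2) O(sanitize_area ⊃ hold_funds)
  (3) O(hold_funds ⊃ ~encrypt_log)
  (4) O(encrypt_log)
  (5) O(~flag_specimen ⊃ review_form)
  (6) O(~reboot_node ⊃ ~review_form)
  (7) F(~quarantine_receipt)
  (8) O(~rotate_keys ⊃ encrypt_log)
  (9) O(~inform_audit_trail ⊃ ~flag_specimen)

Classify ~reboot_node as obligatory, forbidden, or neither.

Forbidden

Premise 4 states O(encrypt_log) outright.
Premise 3 is O(hold_funds ⊃ ~encrypt_log); contrapositively O(encrypt_log ⊃ ~hold_funds). Since O(encrypt_log) holds, K gives O(~hold_funds).
Premise 2, O(sanitize_area ⊃ hold_funds), contraposes to O(~hold_funds ⊃ ~sanitize_area); with O(~hold_funds) we get O(~sanitize_area).
Premise 1 is O(~sanitize_area ⊃ ~inform_audit_trail); since O(~sanitize_area), deontic closure gives O(~inform_audit_trail).
From O(~inform_audit_trail) and premise 9, O(~inform_audit_trail ⊃ ~flag_specimen), we obtain O(~flag_specimen).
Applying K to premise 5 (O(~flag_specimen ⊃ review_form)) and O(~flag_specimen) yields O(review_form).
Premise 6, O(~reboot_node ⊃ ~review_form), contraposes to O(review_form ⊃ reboot_node); with O(review_form) we get O(reboot_node).
Premises 7, 8 do not contribute to this derivation.
Thus O(reboot_node), which is F(~reboot_node): ~reboot_node is forbidden.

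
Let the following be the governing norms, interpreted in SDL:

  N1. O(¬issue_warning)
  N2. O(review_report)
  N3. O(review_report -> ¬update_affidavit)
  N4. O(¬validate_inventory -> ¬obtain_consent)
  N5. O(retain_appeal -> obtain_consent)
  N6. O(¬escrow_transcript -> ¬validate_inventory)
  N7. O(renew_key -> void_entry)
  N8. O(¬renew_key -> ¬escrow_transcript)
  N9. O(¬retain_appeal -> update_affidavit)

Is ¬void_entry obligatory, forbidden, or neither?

Premise 2 states O(review_report) outright.
Premise 3 is O(review_report -> ¬update_affidavit); since O(review_report), deontic closure gives O(¬update_affidavit).
Premise 9 is O(¬retain_appeal -> update_affidavit); contrapositively O(¬update_affidavit -> retain_appeal). Since O(¬update_affidavit) holds, K gives O(retain_appeal).
Applying K to premise 5 (O(retain_appeal -> obtain_consent)) and O(retain_appeal) yields O(obtain_consent).
Premise 4, O(¬validate_inventory -> ¬obtain_consent), contraposes to O(obtain_consent -> validate_inventory); with O(obtain_consent) we get O(validate_inventory).
Premise 6, O(¬escrow_transcript -> ¬validate_inventory), contraposes to O(validate_inventory -> escrow_transcript); with O(validate_inventory) we get O(escrow_transcript).
Premise 8 is O(¬renew_key -> ¬escrow_transcript); contrapositively O(escrow_transcript -> renew_key). Since O(escrow_transcript) holds, K gives O(renew_key).
With premise 7, O(renew_key -> void_entry), the K-axiom yields O(void_entry).
Premise 1 does not contribute to this derivation.
Thus O(void_entry), which is F(¬void_entry): ¬void_entry is forbidden.

Forbidden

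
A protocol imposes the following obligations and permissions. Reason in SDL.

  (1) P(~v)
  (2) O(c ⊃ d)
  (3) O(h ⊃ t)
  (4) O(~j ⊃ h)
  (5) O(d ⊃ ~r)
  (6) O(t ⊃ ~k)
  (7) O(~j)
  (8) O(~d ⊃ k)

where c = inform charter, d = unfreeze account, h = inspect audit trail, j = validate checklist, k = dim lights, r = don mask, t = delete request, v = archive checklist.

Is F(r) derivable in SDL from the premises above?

Yes

Premise 7 states O(~j) outright.
From O(~j) and premise 4, O(~j ⊃ h), we obtain O(h).
Applying K to premise 3 (O(h ⊃ t)) and O(h) yields O(t).
With premise 6, O(t ⊃ ~k), the K-axiom yields O(~k).
Premise 8 is O(~d ⊃ k); contrapositively O(~k ⊃ d). Since O(~k) holds, K gives O(d).
Premise 5 is O(d ⊃ ~r); since O(d), deontic closure gives O(~r).
Premises 1, 2 do not contribute to this derivation.
So O(~r) holds, i.e. F(r). The claim follows.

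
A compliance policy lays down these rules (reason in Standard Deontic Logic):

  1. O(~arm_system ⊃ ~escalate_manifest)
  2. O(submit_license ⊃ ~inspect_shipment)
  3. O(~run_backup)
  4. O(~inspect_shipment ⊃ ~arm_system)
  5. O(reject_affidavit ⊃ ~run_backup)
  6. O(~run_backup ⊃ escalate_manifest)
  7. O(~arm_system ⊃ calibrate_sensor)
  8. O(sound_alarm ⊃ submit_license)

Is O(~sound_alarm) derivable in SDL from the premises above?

Yes

Premise 3 gives O(~run_backup).
Premise 6 is O(~run_backup ⊃ escalate_manifest); since O(~run_backup), deontic closure gives O(escalate_manifest).
The contrapositive of premise 1 (O(~arm_system ⊃ ~escalate_manifest)) is O(escalate_manifest ⊃ arm_system), and O(escalate_manifest) is already established, so O(arm_system).
Premise 4 is O(~inspect_shipment ⊃ ~arm_system); contrapositively O(arm_system ⊃ inspect_shipment). Since O(arm_system) holds, K gives O(inspect_shipment).
Premise 2 is O(submit_license ⊃ ~inspect_shipment); contrapositively O(inspect_shipment ⊃ ~submit_license). Since O(inspect_shipment) holds, K gives O(~submit_license).
Premise 8 is O(sound_alarm ⊃ submit_license); contrapositively O(~submit_license ⊃ ~sound_alarm). Since O(~submit_license) holds, K gives O(~sound_alarm).
Premises 5, 7 do not contribute to this derivation.
So O(~sound_alarm) follows.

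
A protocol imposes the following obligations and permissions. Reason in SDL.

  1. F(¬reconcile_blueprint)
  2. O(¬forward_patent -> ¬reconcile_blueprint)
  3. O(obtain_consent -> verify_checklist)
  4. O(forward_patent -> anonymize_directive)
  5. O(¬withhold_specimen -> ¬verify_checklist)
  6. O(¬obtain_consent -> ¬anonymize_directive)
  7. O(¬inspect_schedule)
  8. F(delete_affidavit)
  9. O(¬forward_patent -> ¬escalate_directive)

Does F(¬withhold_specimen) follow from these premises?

Yes

Premise 1, F(¬reconcile_blueprint), is equivalent to O(reconcile_blueprint).
Premise 2 is O(¬forward_patent -> ¬reconcile_blueprint); contrapositively O(reconcile_blueprint -> forward_patent). Since O(reconcile_blueprint) holds, K gives O(forward_patent).
With premise 4, O(forward_patent -> anonymize_directive), the K-axiom yields O(anonymize_directive).
Premise 6, O(¬obtain_consent -> ¬anonymize_directive), contraposes to O(anonymize_directive -> obtain_consent); with O(anonymize_directive) we get O(obtain_consent).
Applying K to premise 3 (O(obtain_consent -> verify_checklist)) and O(obtain_consent) yields O(verify_checklist).
Premise 5, O(¬withhold_specimen -> ¬verify_checklist), contraposes to O(verify_checklist -> withhold_specimen); with O(verify_checklist) we get O(withhold_specimen).
Premises 7, 8, 9 do not contribute to this derivation.
So O(withhold_specimen) holds, i.e. F(¬withhold_specimen). The claim follows.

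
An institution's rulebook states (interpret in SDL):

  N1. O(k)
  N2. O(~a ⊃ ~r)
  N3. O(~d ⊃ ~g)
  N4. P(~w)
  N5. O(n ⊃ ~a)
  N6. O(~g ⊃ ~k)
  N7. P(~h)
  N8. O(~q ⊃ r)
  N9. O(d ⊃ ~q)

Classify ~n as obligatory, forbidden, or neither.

Obligatory

Premise 1 gives O(k).
Premise 6 is O(~g ⊃ ~k); contrapositively O(k ⊃ g). Since O(k) holds, K gives O(g).
Premise 3, O(~d ⊃ ~g), contraposes to O(g ⊃ d); with O(g) we get O(d).
From O(d) and premise 9, O(d ⊃ ~q), we obtain O(~q).
Applying K to premise 8 (O(~q ⊃ r)) and O(~q) yields O(r).
Premise 2 is O(~a ⊃ ~r); contrapositively O(r ⊃ a). Since O(r) holds, K gives O(a).
Premise 5, O(n ⊃ ~a), contraposes to O(a ⊃ ~n); with O(a) we get O(~n).
Premises 4, 7 do not contribute to this derivation.
Hence ~n is obligatory.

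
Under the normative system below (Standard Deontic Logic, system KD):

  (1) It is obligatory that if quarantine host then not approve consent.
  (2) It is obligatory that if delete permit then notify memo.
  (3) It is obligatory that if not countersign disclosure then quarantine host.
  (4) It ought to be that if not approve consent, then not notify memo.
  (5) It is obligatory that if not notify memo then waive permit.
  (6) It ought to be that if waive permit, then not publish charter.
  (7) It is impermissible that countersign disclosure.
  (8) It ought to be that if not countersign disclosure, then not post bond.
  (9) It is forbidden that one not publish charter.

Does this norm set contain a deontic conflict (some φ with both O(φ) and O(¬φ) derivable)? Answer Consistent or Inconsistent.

Inconsistent

Premise 9 is F(¬publish_charter), i.e. O(publish_charter).
Premise 6 is O(waive_permit → ¬publish_charter); contrapositively O(publish_charter → ¬waive_permit). Since O(publish_charter) holds, K gives O(¬waive_permit).
Premise 5 is O(¬notify_memo → waive_permit); contrapositively O(¬waive_permit → notify_memo). Since O(¬waive_permit) holds, K gives O(notify_memo).
Premise 4, O(¬approve_consent → ¬notify_memo), contraposes to O(notify_memo → approve_consent); with O(notify_memo) we get O(approve_consent).
Premise 1, O(quarantine_host → ¬approve_consent), contraposes to O(approve_consent → ¬quarantine_host); with O(approve_consent) we get O(¬quarantine_host).
The contrapositive of premise 3 (O(¬countersign_disclosure → quarantine_host)) is O(¬quarantine_host → countersign_disclosure), and O(¬quarantine_host) is already established, so O(countersign_disclosure).
But premise 7, F(countersign_disclosure), means O(¬countersign_disclosure).
We now have both O(countersign_disclosure) and O(¬countersign_disclosure) — countersign_disclosure is simultaneously obligatory and forbidden, violating the D-axiom.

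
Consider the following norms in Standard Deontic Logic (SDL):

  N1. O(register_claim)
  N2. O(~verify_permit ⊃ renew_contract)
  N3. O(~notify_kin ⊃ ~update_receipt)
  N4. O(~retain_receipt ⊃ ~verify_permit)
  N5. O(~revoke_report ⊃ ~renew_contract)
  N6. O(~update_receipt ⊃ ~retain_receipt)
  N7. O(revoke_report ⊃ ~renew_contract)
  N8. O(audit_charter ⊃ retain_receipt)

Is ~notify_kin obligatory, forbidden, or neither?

Premises 7 and 5 are O(revoke_report ⊃ ~renew_contract) and O(~revoke_report ⊃ ~renew_contract); every ideal world satisfies revoke_report or ~revoke_report, so in either case ~renew_contract holds — hence O(~renew_contract).
Premise 2 is O(~verify_permit ⊃ renew_contract); contrapositively O(~renew_contract ⊃ verify_permit). Since O(~renew_contract) holds, K gives O(verify_permit).
Premise 4, O(~retain_receipt ⊃ ~verify_permit), contraposes to O(verify_permit ⊃ retain_receipt); with O(verify_permit) we get O(retain_receipt).
Premise 6 is O(~update_receipt ⊃ ~retain_receipt); contrapositively O(retain_receipt ⊃ update_receipt). Since O(retain_receipt) holds, K gives O(update_receipt).
Premise 3 is O(~notify_kin ⊃ ~update_receipt); contrapositively O(update_receipt ⊃ notify_kin). Since O(update_receipt) holds, K gives O(notify_kin).
Premises 1, 8 do not contribute to this derivation.
Thus O(notify_kin), which is F(~notify_kin): ~notify_kin is forbidden.

Forbidden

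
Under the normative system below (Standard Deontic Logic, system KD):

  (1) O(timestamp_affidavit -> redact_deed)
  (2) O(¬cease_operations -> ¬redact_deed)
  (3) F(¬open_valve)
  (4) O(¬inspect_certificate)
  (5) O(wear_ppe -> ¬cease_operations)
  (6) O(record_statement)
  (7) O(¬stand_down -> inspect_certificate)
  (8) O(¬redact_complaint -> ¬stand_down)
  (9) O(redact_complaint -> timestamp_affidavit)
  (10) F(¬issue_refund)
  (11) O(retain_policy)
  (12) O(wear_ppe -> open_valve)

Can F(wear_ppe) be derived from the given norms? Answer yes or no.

Yes

Premise 4 states O(¬inspect_certificate) outright.
Premise 7, O(¬stand_down -> inspect_certificate), contraposes to O(¬inspect_certificate -> stand_down); with O(¬inspect_certificate) we get O(stand_down).
The contrapositive of premise 8 (O(¬redact_complaint -> ¬stand_down)) is O(stand_down -> redact_complaint), and O(stand_down) is already established, so O(redact_complaint).
With premise 9, O(redact_complaint -> timestamp_affidavit), the K-axiom yields O(timestamp_affidavit).
Premise 1 is O(timestamp_affidavit -> redact_deed); since O(timestamp_affidavit), deontic closure gives O(redact_deed).
Premise 2 is O(¬cease_operations -> ¬redact_deed); contrapositively O(redact_deed -> cease_operations). Since O(redact_deed) holds, K gives O(cease_operations).
Premise 5, O(wear_ppe -> ¬cease_operations), contraposes to O(cease_operations -> ¬wear_ppe); with O(cease_operations) we get O(¬wear_ppe).
Premises 3, 6, 10, 11, 12 do not contribute to this derivation.
So O(¬wear_ppe) holds, i.e. F(wear_ppe). The claim follows.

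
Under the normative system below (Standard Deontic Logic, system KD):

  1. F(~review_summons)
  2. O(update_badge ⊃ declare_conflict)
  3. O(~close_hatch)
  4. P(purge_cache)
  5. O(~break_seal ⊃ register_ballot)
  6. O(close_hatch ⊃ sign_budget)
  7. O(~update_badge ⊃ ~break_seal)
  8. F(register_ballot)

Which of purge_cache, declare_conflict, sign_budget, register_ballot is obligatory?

Premise 8, F(register_ballot), is equivalent to O(~register_ballot).
The contrapositive of premise 5 (O(~break_seal ⊃ register_ballot)) is O(~register_ballot ⊃ break_seal), and O(~register_ballot) is already established, so O(break_seal).
Premise 7 is O(~update_badge ⊃ ~break_seal); contrapositively O(break_seal ⊃ update_badge). Since O(break_seal) holds, K gives O(update_badge).
Premise 2 is O(update_badge ⊃ declare_conflict); since O(update_badge), deontic closure gives O(declare_conflict).
So O(declare_conflict) holds — declare_conflict is obligatory. None of the other listed options is made obligatory by any chain of premises.

declare_conflict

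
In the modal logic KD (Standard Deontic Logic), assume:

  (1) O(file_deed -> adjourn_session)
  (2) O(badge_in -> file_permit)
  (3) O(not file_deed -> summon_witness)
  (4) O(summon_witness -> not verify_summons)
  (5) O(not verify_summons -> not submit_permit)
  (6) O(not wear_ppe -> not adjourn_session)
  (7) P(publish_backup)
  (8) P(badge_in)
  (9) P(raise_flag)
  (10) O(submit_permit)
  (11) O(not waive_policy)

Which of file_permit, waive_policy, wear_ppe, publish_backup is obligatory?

Premise 10 gives O(submit_permit).
The contrapositive of premise 5 (O(not verify_summons -> not submit_permit)) is O(submit_permit -> verify_summons), and O(submit_permit) is already established, so O(verify_summons).
Premise 4, O(summon_witness -> not verify_summons), contraposes to O(verify_summons -> not summon_witness); with O(verify_summons) we get O(not summon_witness).
Premise 3 is O(not file_deed -> summon_witness); contrapositively O(not summon_witness -> file_deed). Since O(not summon_witness) holds, K gives O(file_deed).
Premise 1 is O(file_deed -> adjourn_session); since O(file_deed), deontic closure gives O(adjourn_session).
Premise 6, O(not wear_ppe -> not adjourn_session), contraposes to O(adjourn_session -> wear_ppe); with O(adjourn_session) we get O(wear_ppe).
So O(wear_ppe) holds — wear_ppe is obligatory. None of the other listed options is made obligatory by any chain of premises.

wear_ppe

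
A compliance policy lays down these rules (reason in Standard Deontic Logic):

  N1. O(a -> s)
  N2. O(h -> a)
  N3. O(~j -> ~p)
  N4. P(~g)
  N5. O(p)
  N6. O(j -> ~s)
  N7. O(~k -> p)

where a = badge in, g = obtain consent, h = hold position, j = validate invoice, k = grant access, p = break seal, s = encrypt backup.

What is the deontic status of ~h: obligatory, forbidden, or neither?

Premise 5 states O(p) outright.
Premise 3, O(~j -> ~p), contraposes to O(p -> j); with O(p) we get O(j).
From O(j) and premise 6, O(j -> ~s), we obtain O(~s).
The contrapositive of premise 1 (O(a -> s)) is O(~s -> ~a), and O(~s) is already established, so O(~a).
Premise 2, O(h -> a), contraposes to O(~a -> ~h); with O(~a) we get O(~h).
Premises 4, 7 do not contribute to this derivation.
Hence ~h is obligatory.

Obligatory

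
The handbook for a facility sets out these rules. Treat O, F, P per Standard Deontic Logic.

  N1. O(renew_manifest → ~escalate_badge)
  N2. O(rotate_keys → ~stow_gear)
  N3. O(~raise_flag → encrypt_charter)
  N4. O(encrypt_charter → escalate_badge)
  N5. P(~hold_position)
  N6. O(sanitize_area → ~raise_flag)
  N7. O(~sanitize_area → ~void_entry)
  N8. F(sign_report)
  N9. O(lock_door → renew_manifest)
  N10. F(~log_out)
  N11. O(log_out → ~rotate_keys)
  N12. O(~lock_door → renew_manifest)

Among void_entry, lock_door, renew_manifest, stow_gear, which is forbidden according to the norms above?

void_entry

Premises 9 and 12 are O(lock_door → renew_manifest) and O(~lock_door → renew_manifest); every ideal world satisfies lock_door or ~lock_door, so in either case renew_manifest holds — hence O(renew_manifest).
With premise 1, O(renew_manifest → ~escalate_badge), the K-axiom yields O(~escalate_badge).
The contrapositive of premise 4 (O(encrypt_charter → escalate_badge)) is O(~escalate_badge → ~encrypt_charter), and O(~escalate_badge) is already established, so O(~encrypt_charter).
Premise 3, O(~raise_flag → encrypt_charter), contraposes to O(~encrypt_charter → raise_flag); with O(~encrypt_charter) we get O(raise_flag).
Premise 6, O(sanitize_area → ~raise_flag), contraposes to O(raise_flag → ~sanitize_area); with O(raise_flag) we get O(~sanitize_area).
Applying K to premise 7 (O(~sanitize_area → ~void_entry)) and O(~sanitize_area) yields O(~void_entry).
So O(~void_entry) holds, i.e. void_entry is forbidden. None of the other listed options is forbidden under the premises.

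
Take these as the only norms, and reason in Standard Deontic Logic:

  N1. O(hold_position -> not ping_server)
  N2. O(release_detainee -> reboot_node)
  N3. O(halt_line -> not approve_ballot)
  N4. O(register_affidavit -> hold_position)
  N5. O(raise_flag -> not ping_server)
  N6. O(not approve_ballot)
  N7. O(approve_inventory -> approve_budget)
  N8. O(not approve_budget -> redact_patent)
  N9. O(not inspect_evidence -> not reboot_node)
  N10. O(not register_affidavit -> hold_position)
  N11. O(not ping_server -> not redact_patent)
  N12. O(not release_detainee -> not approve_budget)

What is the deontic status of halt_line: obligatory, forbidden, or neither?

Neither

Premise 3 is O(halt_line -> not approve_ballot); even if O(not approve_ballot) held, inferring O(halt_line) would be affirming the consequent — invalid.
No premise or chain of K-axiom applications forces O(halt_line), and none forces O(not halt_line). So halt_line is neither obligatory nor forbidden under these norms.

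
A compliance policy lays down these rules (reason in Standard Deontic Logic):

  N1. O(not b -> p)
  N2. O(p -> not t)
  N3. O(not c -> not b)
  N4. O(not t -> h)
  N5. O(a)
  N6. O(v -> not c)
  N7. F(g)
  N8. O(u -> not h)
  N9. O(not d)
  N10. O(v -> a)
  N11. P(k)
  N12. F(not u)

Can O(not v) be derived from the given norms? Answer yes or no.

F(not u) at premise 12 means O(u).
Applying K to premise 8 (O(u -> not h)) and O(u) yields O(not h).
Premise 4 is O(not t -> h); contrapositively O(not h -> t). Since O(not h) holds, K gives O(t).
The contrapositive of premise 2 (O(p -> not t)) is O(t -> not p), and O(t) is already established, so O(not p).
The contrapositive of premise 1 (O(not b -> p)) is O(not p -> b), and O(not p) is already established, so O(b).
The contrapositive of premise 3 (O(not c -> not b)) is O(b -> c), and O(b) is already established, so O(c).
Premise 6 is O(v -> not c); contrapositively O(c -> not v). Since O(c) holds, K gives O(not v).
Premises 5, 7, 9, 10, 11 do not contribute to this derivation.
So O(not v) follows.

Yes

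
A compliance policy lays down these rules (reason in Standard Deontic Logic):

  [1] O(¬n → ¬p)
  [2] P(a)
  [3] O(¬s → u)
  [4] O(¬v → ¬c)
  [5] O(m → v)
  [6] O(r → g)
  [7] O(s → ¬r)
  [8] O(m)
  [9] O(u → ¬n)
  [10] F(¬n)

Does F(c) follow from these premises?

No

Premise 4 is O(¬v → ¬c), but O(¬v) is not derivable from the premises, so it does not yield O(¬c).
No other premise forces O(¬c). An ideal world satisfying every premise can still have c true, so F(c) is not derivable.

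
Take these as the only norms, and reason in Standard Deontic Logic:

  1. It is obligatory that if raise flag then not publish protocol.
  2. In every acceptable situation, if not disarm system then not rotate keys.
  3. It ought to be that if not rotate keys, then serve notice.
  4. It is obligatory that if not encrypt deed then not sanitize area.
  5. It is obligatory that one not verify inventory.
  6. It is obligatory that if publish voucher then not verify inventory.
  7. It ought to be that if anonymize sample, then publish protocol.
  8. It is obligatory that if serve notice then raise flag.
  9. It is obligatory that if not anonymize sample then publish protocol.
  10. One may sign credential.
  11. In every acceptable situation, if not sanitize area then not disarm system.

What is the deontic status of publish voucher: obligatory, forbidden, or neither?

Neither

Premise 6 is O(publish_voucher → ¬verify_inventory); even if O(¬verify_inventory) held, inferring O(publish_voucher) would be affirming the consequent — invalid.
No premise or chain of K-axiom applications forces O(publish_voucher), and none forces O(¬publish_voucher). So publish_voucher is neither obligatory nor forbidden under these norms.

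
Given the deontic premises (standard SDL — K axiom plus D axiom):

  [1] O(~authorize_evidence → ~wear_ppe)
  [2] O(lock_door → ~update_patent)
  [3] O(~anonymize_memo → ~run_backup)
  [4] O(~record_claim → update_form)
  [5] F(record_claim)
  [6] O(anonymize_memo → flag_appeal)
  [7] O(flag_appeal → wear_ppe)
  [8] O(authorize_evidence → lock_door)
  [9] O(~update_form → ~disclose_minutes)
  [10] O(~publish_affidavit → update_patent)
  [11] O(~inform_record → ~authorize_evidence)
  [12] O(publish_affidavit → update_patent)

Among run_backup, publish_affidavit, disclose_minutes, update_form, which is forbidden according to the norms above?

run_backup

Premises 12 and 10 cover both cases: O(publish_affidavit → update_patent) and O(~publish_affidavit → update_patent). Since publish_affidavit ∨ ~publish_affidavit is a tautology, O(update_patent) follows.
The contrapositive of premise 2 (O(lock_door → ~update_patent)) is O(update_patent → ~lock_door), and O(update_patent) is already established, so O(~lock_door).
Premise 8, O(authorize_evidence → lock_door), contraposes to O(~lock_door → ~authorize_evidence); with O(~lock_door) we get O(~authorize_evidence).
Premise 1 is O(~authorize_evidence → ~wear_ppe); since O(~authorize_evidence), deontic closure gives O(~wear_ppe).
The contrapositive of premise 7 (O(flag_appeal → wear_ppe)) is O(~wear_ppe → ~flag_appeal), and O(~wear_ppe) is already established, so O(~flag_appeal).
The contrapositive of premise 6 (O(anonymize_memo → flag_appeal)) is O(~flag_appeal → ~anonymize_memo), and O(~flag_appeal) is already established, so O(~anonymize_memo).
From O(~anonymize_memo) and premise 3, O(~anonymize_memo → ~run_backup), we obtain O(~run_backup).
So O(~run_backup) holds, i.e. run_backup is forbidden. None of the other listed options is forbidden under the premises.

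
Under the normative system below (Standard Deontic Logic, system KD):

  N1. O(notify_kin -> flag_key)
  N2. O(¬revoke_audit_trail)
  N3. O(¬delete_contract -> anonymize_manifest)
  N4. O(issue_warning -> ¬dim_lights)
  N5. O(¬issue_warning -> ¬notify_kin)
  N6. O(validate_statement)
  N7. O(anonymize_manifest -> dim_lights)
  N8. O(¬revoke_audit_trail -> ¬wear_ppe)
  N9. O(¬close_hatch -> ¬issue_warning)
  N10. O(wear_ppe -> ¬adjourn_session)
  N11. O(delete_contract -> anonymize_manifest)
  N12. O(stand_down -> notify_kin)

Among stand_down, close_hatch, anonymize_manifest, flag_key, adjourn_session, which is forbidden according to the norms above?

By case analysis on delete_contract: premise 11 gives O(delete_contract -> anonymize_manifest) and premise 3 gives O(¬delete_contract -> anonymize_manifest), so O(anonymize_manifest) either way.
With premise 7, O(anonymize_manifest -> dim_lights), the K-axiom yields O(dim_lights).
Premise 4, O(issue_warning -> ¬dim_lights), contraposes to O(dim_lights -> ¬issue_warning); with O(dim_lights) we get O(¬issue_warning).
From O(¬issue_warning) and premise 5, O(¬issue_warning -> ¬notify_kin), we obtain O(¬notify_kin).
The contrapositive of premise 12 (O(stand_down -> notify_kin)) is O(¬notify_kin -> ¬stand_down), and O(¬notify_kin) is already established, so O(¬stand_down).
So O(¬stand_down) holds, i.e. stand_down is forbidden. None of the other listed options is forbidden under the premises.

stand_down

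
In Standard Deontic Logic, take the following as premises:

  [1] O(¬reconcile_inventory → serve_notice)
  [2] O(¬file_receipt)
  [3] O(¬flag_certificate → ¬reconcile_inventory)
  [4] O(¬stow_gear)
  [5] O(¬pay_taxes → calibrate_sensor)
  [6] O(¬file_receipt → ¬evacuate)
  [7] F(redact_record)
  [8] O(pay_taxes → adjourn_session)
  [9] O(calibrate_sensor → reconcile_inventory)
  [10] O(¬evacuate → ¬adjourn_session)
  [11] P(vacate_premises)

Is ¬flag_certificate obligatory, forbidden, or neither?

Forbidden

From premise 2 we have O(¬file_receipt).
Applying K to premise 6 (O(¬file_receipt → ¬evacuate)) and O(¬file_receipt) yields O(¬evacuate).
Premise 10 is O(¬evacuate → ¬adjourn_session); since O(¬evacuate), deontic closure gives O(¬adjourn_session).
The contrapositive of premise 8 (O(pay_taxes → adjourn_session)) is O(¬adjourn_session → ¬pay_taxes), and O(¬adjourn_session) is already established, so O(¬pay_taxes).
Premise 5 is O(¬pay_taxes → calibrate_sensor); since O(¬pay_taxes), deontic closure gives O(calibrate_sensor).
With premise 9, O(calibrate_sensor → reconcile_inventory), the K-axiom yields O(reconcile_inventory).
Premise 3 is O(¬flag_certificate → ¬reconcile_inventory); contrapositively O(reconcile_inventory → flag_certificate). Since O(reconcile_inventory) holds, K gives O(flag_certificate).
Premises 1, 4, 7, 11 do not contribute to this derivation.
Thus O(flag_certificate), which is F(¬flag_certificate): ¬flag_certificate is forbidden.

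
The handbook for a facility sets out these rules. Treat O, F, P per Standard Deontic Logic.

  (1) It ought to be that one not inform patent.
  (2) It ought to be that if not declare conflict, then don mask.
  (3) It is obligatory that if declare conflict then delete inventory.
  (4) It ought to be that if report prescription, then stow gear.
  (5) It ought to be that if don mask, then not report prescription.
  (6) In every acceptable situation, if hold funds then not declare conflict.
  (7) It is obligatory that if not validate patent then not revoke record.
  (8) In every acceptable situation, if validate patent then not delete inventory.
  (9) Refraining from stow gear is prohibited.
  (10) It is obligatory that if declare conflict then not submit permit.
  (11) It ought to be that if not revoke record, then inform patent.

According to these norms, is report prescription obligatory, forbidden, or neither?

Forbidden

Premise 1 gives O(¬inform_patent).
Premise 11, O(¬revoke_record → inform_patent), contraposes to O(¬inform_patent → revoke_record); with O(¬inform_patent) we get O(revoke_record).
The contrapositive of premise 7 (O(¬validate_patent → ¬revoke_record)) is O(revoke_record → validate_patent), and O(revoke_record) is already established, so O(validate_patent).
From O(validate_patent) and premise 8, O(validate_patent → ¬delete_inventory), we obtain O(¬delete_inventory).
Premise 3 is O(declare_conflict → delete_inventory); contrapositively O(¬delete_inventory → ¬declare_conflict). Since O(¬delete_inventory) holds, K gives O(¬declare_conflict).
From O(¬declare_conflict) and premise 2, O(¬declare_conflict → don_mask), we obtain O(don_mask).
Premise 5 is O(don_mask → ¬report_prescription); since O(don_mask), deontic closure gives O(¬report_prescription).
Premises 4, 6, 9, 10 do not contribute to this derivation.
Thus O(¬report_prescription), which is F(report_prescription): report_prescription is forbidden.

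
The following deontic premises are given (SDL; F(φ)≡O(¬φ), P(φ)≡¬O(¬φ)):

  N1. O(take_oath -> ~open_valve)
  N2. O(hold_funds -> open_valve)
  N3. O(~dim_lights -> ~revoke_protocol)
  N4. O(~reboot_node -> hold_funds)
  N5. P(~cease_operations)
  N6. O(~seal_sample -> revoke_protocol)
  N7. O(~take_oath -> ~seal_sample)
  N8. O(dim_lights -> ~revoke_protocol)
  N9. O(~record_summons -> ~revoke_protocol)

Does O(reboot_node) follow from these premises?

By case analysis on dim_lights: premise 8 gives O(dim_lights -> ~revoke_protocol) and premise 3 gives O(~dim_lights -> ~revoke_protocol), so O(~revoke_protocol) either way.
Premise 6 is O(~seal_sample -> revoke_protocol); contrapositively O(~revoke_protocol -> seal_sample). Since O(~revoke_protocol) holds, K gives O(seal_sample).
Premise 7 is O(~take_oath -> ~seal_sample); contrapositively O(seal_sample -> take_oath). Since O(seal_sample) holds, K gives O(take_oath).
With premise 1, O(take_oath -> ~open_valve), the K-axiom yields O(~open_valve).
Premise 2 is O(hold_funds -> open_valve); contrapositively O(~open_valve -> ~hold_funds). Since O(~open_valve) holds, K gives O(~hold_funds).
Premise 4 is O(~reboot_node -> hold_funds); contrapositively O(~hold_funds -> reboot_node). Since O(~hold_funds) holds, K gives O(reboot_node).
Premises 5, 9 do not contribute to this derivation.
So O(reboot_node) follows.

Yes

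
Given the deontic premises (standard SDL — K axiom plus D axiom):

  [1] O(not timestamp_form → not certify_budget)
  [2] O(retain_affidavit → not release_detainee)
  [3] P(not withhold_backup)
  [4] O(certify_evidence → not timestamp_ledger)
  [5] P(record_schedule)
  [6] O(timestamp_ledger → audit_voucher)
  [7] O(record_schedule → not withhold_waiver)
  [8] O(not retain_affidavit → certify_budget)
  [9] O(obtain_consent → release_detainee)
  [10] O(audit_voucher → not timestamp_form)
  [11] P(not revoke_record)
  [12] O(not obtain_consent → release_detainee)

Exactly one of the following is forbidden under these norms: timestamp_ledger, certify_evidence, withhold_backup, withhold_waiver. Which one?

Premises 12 and 9 cover both cases: O(not obtain_consent → release_detainee) and O(obtain_consent → release_detainee). Since not obtain_consent ∨ obtain_consent is a tautology, O(release_detainee) follows.
Premise 2 is O(retain_affidavit → not release_detainee); contrapositively O(release_detainee → not retain_affidavit). Since O(release_detainee) holds, K gives O(not retain_affidavit).
With premise 8, O(not retain_affidavit → certify_budget), the K-axiom yields O(certify_budget).
The contrapositive of premise 1 (O(not timestamp_form → not certify_budget)) is O(certify_budget → timestamp_form), and O(certify_budget) is already established, so O(timestamp_form).
Premise 10, O(audit_voucher → not timestamp_form), contraposes to O(timestamp_form → not audit_voucher); with O(timestamp_form) we get O(not audit_voucher).
The contrapositive of premise 6 (O(timestamp_ledger → audit_voucher)) is O(not audit_voucher → not timestamp_ledger), and O(not audit_voucher) is already established, so O(not timestamp_ledger).
So O(not timestamp_ledger) holds, i.e. timestamp_ledger is forbidden. None of the other listed options is forbidden under the premises.

timestamp_ledger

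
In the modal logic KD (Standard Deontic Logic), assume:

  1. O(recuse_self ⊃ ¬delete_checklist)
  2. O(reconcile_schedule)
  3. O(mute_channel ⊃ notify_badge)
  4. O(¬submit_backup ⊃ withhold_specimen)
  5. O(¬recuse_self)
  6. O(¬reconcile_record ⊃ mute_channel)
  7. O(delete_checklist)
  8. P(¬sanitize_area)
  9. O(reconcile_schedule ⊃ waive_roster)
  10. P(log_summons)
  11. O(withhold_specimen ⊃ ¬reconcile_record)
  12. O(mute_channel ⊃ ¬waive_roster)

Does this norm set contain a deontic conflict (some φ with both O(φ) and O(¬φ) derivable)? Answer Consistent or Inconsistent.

Consistent

Premise 1 is O(recuse_self ⊃ ¬delete_checklist), but O(recuse_self) is not derivable from the premises, so it does not yield O(¬delete_checklist).
So O(¬delete_checklist) is not derivable, and the apparent clash with O(delete_checklist) does not arise.
A world satisfying every obligation exists (e.g. delete_checklist=true, log_summons=false, mute_channel=false, notify_badge=false, reconcile_record=true, reconcile_schedule=true, recuse_self=false, sanitize_area=false, submit_backup=true, waive_roster=true, withhold_specimen=false); no atom is both obligatory and forbidden, so the set is consistent.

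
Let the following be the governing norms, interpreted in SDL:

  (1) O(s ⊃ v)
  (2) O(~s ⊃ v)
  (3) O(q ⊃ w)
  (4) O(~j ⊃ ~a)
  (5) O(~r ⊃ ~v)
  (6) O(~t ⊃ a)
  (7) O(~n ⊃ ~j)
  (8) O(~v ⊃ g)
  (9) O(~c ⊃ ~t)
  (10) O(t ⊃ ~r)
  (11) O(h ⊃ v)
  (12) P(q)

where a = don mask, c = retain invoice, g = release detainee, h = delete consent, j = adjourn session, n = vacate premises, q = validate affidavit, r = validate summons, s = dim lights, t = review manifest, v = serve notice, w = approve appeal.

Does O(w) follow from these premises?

No

Premise 3 is O(q ⊃ w), but O(q) is not derivable from the premises (the permission P(q) asserts only ~O(~q), not O(q)), so it does not yield O(w).
No other premise forces O(w). An ideal world satisfying every premise can still have w false, so O(w) is not derivable.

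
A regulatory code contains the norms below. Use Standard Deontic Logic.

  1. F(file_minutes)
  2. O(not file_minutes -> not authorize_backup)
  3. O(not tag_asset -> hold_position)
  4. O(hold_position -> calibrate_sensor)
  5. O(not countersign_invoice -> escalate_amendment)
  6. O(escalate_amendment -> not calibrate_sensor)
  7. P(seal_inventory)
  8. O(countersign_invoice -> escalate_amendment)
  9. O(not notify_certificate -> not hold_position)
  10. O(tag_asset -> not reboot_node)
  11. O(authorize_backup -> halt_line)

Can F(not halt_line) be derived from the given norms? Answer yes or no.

Premise 11 is O(authorize_backup -> halt_line), but O(authorize_backup) is not derivable from the premises, so it does not yield O(halt_line).
No other premise forces O(halt_line). An ideal world satisfying every premise can still have not halt_line true, so F(not halt_line) is not derivable.

No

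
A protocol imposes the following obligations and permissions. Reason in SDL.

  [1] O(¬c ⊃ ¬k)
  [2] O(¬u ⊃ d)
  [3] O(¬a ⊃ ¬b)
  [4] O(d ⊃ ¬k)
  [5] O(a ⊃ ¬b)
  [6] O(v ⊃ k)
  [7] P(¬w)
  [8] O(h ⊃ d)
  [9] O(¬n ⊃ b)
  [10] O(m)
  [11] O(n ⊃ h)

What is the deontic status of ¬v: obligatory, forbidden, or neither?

Obligatory

By case analysis on a: premise 5 gives O(a ⊃ ¬b) and premise 3 gives O(¬a ⊃ ¬b), so O(¬b) either way.
Premise 9 is O(¬n ⊃ b); contrapositively O(¬b ⊃ n). Since O(¬b) holds, K gives O(n).
Premise 11 is O(n ⊃ h); since O(n), deontic closure gives O(h).
Premise 8 is O(h ⊃ d); since O(h), deontic closure gives O(d).
From O(d) and premise 4, O(d ⊃ ¬k), we obtain O(¬k).
Premise 6 is O(v ⊃ k); contrapositively O(¬k ⊃ ¬v). Since O(¬k) holds, K gives O(¬v).
Premises 1, 2, 7, 10 do not contribute to this derivation.
Hence ¬v is obligatory.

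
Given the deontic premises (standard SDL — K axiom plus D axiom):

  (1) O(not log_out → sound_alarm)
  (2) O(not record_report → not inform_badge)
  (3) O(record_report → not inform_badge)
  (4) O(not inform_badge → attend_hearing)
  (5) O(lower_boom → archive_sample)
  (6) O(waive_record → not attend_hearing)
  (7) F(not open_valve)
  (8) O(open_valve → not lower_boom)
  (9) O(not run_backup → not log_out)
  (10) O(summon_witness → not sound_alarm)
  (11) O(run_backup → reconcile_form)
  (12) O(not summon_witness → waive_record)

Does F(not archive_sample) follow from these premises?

Premise 5 is O(lower_boom → archive_sample), but O(lower_boom) is not derivable from the premises, so it does not yield O(archive_sample).
No other premise forces O(archive_sample). An ideal world satisfying every premise can still have not archive_sample true, so F(not archive_sample) is not derivable.

No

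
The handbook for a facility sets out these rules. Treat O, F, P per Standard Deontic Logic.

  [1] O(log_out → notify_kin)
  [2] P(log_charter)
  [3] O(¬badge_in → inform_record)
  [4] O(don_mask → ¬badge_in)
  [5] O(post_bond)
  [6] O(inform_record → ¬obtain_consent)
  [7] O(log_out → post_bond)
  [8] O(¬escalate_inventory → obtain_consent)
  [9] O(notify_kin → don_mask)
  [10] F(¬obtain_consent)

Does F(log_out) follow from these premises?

Premise 10, F(¬obtain_consent), is equivalent to O(obtain_consent).
The contrapositive of premise 6 (O(inform_record → ¬obtain_consent)) is O(obtain_consent → ¬inform_record), and O(obtain_consent) is already established, so O(¬inform_record).
Premise 3, O(¬badge_in → inform_record), contraposes to O(¬inform_record → badge_in); with O(¬inform_record) we get O(badge_in).
Premise 4 is O(don_mask → ¬badge_in); contrapositively O(badge_in → ¬don_mask). Since O(badge_in) holds, K gives O(¬don_mask).
Premise 9, O(notify_kin → don_mask), contraposes to O(¬don_mask → ¬notify_kin); with O(¬don_mask) we get O(¬notify_kin).
Premise 1, O(log_out → notify_kin), contraposes to O(¬notify_kin → ¬log_out); with O(¬notify_kin) we get O(¬log_out).
Premises 2, 5, 7, 8 do not contribute to this derivation.
So O(¬log_out) holds, i.e. F(log_out). The claim follows.

Yes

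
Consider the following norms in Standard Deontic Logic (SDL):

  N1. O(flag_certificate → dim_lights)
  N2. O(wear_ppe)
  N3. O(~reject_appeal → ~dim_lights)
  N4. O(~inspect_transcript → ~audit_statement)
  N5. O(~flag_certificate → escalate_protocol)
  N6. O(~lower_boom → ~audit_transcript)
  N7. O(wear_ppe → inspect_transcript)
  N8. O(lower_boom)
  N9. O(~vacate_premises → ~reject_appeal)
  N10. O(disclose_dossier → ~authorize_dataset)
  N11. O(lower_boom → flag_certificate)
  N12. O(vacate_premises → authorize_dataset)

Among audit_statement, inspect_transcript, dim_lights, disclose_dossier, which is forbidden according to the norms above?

Premise 8 gives O(lower_boom).
Applying K to premise 11 (O(lower_boom → flag_certificate)) and O(lower_boom) yields O(flag_certificate).
From O(flag_certificate) and premise 1, O(flag_certificate → dim_lights), we obtain O(dim_lights).
The contrapositive of premise 3 (O(~reject_appeal → ~dim_lights)) is O(dim_lights → reject_appeal), and O(dim_lights) is already established, so O(reject_appeal).
Premise 9 is O(~vacate_premises → ~reject_appeal); contrapositively O(reject_appeal → vacate_premises). Since O(reject_appeal) holds, K gives O(vacate_premises).
From O(vacate_premises) and premise 12, O(vacate_premises → authorize_dataset), we obtain O(authorize_dataset).
Premise 10 is O(disclose_dossier → ~authorize_dataset); contrapositively O(authorize_dataset → ~disclose_dossier). Since O(authorize_dataset) holds, K gives O(~disclose_dossier).
So O(~disclose_dossier) holds, i.e. disclose_dossier is forbidden. None of the other listed options is forbidden under the premises.

disclose_dossier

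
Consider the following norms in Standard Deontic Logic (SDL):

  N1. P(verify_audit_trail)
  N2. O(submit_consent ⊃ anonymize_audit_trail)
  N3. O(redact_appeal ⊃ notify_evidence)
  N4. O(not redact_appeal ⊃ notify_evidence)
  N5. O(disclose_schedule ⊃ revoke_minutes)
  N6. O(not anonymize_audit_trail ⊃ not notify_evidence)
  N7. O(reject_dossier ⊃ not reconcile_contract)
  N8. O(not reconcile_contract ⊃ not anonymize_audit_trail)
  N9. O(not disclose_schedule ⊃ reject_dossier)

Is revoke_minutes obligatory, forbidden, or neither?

Premises 3 and 4 are O(redact_appeal ⊃ notify_evidence) and O(not redact_appeal ⊃ notify_evidence); every ideal world satisfies redact_appeal or not redact_appeal, so in either case notify_evidence holds — hence O(notify_evidence).
Premise 6, O(not anonymize_audit_trail ⊃ not notify_evidence), contraposes to O(notify_evidence ⊃ anonymize_audit_trail); with O(notify_evidence) we get O(anonymize_audit_trail).
The contrapositive of premise 8 (O(not reconcile_contract ⊃ not anonymize_audit_trail)) is O(anonymize_audit_trail ⊃ reconcile_contract), and O(anonymize_audit_trail) is already established, so O(reconcile_contract).
Premise 7 is O(reject_dossier ⊃ not reconcile_contract); contrapositively O(reconcile_contract ⊃ not reject_dossier). Since O(reconcile_contract) holds, K gives O(not reject_dossier).
Premise 9, O(not disclose_schedule ⊃ reject_dossier), contraposes to O(not reject_dossier ⊃ disclose_schedule); with O(not reject_dossier) we get O(disclose_schedule).
Applying K to premise 5 (O(disclose_schedule ⊃ revoke_minutes)) and O(disclose_schedule) yields O(revoke_minutes).
Premises 1, 2 do not contribute to this derivation.
Hence revoke_minutes is obligatory.

Obligatory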